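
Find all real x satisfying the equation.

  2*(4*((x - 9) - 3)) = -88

Step 1. [2*(4*((x - 9) - 3)) = -88] leading coefficient 2: divide by 2 ⇒ div: 4*((x - 9) - 3) = -44.
Step 2. [4*((x - 9) - 3) = -44] 4·(inner) — divide through by 4 ⇒ div: (x - 9) - 3 = -11.
Step 3. [(x - 9) - 3 = -11] the outer -3 inverts by adding 3. So sub: x - 9 = -8.
Step 4. [x - 9 = -8] the outer -9 inverts by adding 9. So sub: x = 1.

Answer: x ∈ {1}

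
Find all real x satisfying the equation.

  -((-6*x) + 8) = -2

Step 1. [-((-6*x) + 8) = -2] LHS negated; negate both sides, so neg: (-6*x) + 8 = 2.
Step 2. [(-6*x) + 8 = 2] the outer +8 inverts by subtracting 8 ⇒ sub: -6*x = -6.
Step 3. [-6*x = -6] leading coefficient -6: divide by -6, so div: x = 1.

Answer: x ∈ {1}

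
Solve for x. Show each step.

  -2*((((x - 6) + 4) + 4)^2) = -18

Step 1. [-2*((((x - 6) + 4) + 4)^2) = -18] -2 out front; divide by -2 ⇒ div: (((x - 6) + 4) + 4)^2 = 9.
Step 2. [(((x - 6) + 4) + 4)^2 = 9] LHS squared, RHS 9 ≥ 0: apply √ (±). So sqrt: ((x - 6) + 4) + 4 = 3 or -3.
Step 3. [((x - 6) + 4) + 4 = 3 or -3] 4 comes off first (subtract 4). So sub: (x - 6) + 4 = -1 or -7.
Step 4. [(x - 6) + 4 = -1 or -7] 4 comes off first (subtract 4), so sub: x - 6 = -5 or -11.
Step 5. [x - 6 = -5 or -11] 6 comes off first (add 6) ⇒ sub: x = 1 or -5.

Answer: x ∈ {-5, 1}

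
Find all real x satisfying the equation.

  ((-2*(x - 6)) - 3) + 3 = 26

Step 1. [((-2*(x - 6)) - 3) + 3 = 26] peel the +3: subtract 3 from each side, so sub: (-2*(x - 6)) - 3 = 23.
Step 2. [(-2*(x - 6)) - 3 = 23] add 3: x sits inside (… - 3), so sub: -2*(x - 6) = 26.
Step 3. [-2*(x - 6) = 26] leading coefficient -2: divide by -2 ⇒ div: x - 6 = -13.
Step 4. [x - 6 = -13] peel the -6: add 6 from each side ⇒ sub: x = -7.

Answer: x ∈ {-7}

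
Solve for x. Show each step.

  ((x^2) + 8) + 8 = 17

Step 1. [((x^2) + 8) + 8 = 17] subtract 8: x sits inside (… + 8) ⇒ sub: (x^2) + 8 = 9.
Step 2. [(x^2) + 8 = 9] peel the +8: subtract 8 from each side, so sub: x^2 = 1.
Step 3. [x^2 = 1] √ both sides: 1 ≥ 0 gives two branches ⇒ sqrt: x = 1 or -1.

Answer: x ∈ {-1, 1}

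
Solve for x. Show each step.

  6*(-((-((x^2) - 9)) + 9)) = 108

Step 1. [6*(-((-((x^2) - 9)) + 9)) = 108] divide by the outer 6, so div: -((-((x^2) - 9)) + 9) = 18.
Step 2. [-((-((x^2) - 9)) + 9) = 18] leading − — multiply by −1, so neg: (-((x^2) - 9)) + 9 = -18.
Step 3. [(-((x^2) - 9)) + 9 = -18] peel the +9: subtract 9 from each side, so sub: -((x^2) - 9) = -27.
Step 4. [-((x^2) - 9) = -27] flip signs both sides ⇒ neg: (x^2) - 9 = 27.
Step 5. [(x^2) - 9 = 27] add 9: x sits inside (… - 9). So sub: x^2 = 36.
Step 6. [x^2 = 36] 36 ≥ 0, LHS is (·)² — take ±√, so sqrt: x = 6 or -6.

Answer: x ∈ {-6, 6}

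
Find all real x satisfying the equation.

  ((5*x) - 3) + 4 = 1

Step 1. [((5*x) - 3) + 4 = 1] the outer +4 inverts by subtracting 4 ⇒ sub: (5*x) - 3 = -3.
Step 2. [(5*x) - 3 = -3] 3 comes off first (add 3), so sub: 5*x = 0.
Step 3. [5*x = 0] 5·(inner) — divide through by 5 ⇒ div: x = 0.

Answer: x ∈ {0}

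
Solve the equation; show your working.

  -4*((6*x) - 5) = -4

Step 1. [-4*((6*x) - 5) = -4] -4 out front; divide by -4 ⇒ div: (6*x) - 5 = 1.
Step 2. [(6*x) - 5 = 1] 5 comes off first (add 5), so sub: 6*x = 6.
Step 3. [6*x = 6] leading coefficient 6: divide by 6, so div: x = 1.

Answer: x ∈ {1}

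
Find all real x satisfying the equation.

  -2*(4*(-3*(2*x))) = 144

Step 1. [-2*(4*(-3*(2*x))) = 144] -2·(inner) — divide through by -2, so div: 4*(-3*(2*x)) = -72.
Step 2. [4*(-3*(2*x)) = -72] 4·(inner) — divide through by 4, so div: -3*(2*x) = -18.
Step 3. [-3*(2*x) = -18] -3·(inner) — divide through by -3, so div: 2*x = 6.
Step 4. [2*x = 6] 2 out front; divide by 2. So div: x = 3.

Answer: x ∈ {3}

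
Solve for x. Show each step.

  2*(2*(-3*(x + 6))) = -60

Step 1. [2*(2*(-3*(x + 6))) = -60] divide by the outer 2. So div: 2*(-3*(x + 6)) = -30.
Step 2. [2*(-3*(x + 6)) = -30] LHS = 2·(…); ÷2 both sides ⇒ div: -3*(x + 6) = -15.
Step 3. [-3*(x + 6) = -15] leading coefficient -3: divide by -3. So div: x + 6 = 5.
Step 4. [x + 6 = 5] the outer +6 inverts by subtracting 6, so sub: x = -1.

Answer: x ∈ {-1}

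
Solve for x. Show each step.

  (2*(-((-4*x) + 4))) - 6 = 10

Step 1. [(2*(-((-4*x) + 4))) - 6 = 10] 2 divides every term; factor it out. So factor: (-((-4*x) + 4)) - 3 = 5.
Step 2. [(-((-4*x) + 4)) - 3 = 5] add 3: x sits inside (… - 3). So sub: -((-4*x) + 4) = 8.
Step 3. [-((-4*x) + 4) = 8] flip signs both sides, so neg: (-4*x) + 4 = -8.
Step 4. [(-4*x) + 4 = -8] -4 | LHS and -4 | -8: pull -4 out ⇒ factor: x - 1 = 2.
Step 5. [x - 1 = 2] peel the -1: add 1 from each side ⇒ sub: x = 3.

Answer: x ∈ {3}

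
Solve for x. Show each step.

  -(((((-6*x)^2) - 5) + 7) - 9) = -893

Step 1. [-(((((-6*x)^2) - 5) + 7) - 9) = -893] LHS negated; negate both sides ⇒ neg: ((((-6*x)^2) - 5) + 7) - 9 = 893.
Step 2. [((((-6*x)^2) - 5) + 7) - 9 = 893] -9 is outermost — add 9 both sides. So sub: (((-6*x)^2) - 5) + 7 = 902.
Step 3. [(((-6*x)^2) - 5) + 7 = 902] +7 is outermost — subtract 7 both sides. So sub: ((-6*x)^2) - 5 = 895.
Step 4. [((-6*x)^2) - 5 = 895] peel the -5: add 5 from each side, so sub: (-6*x)^2 = 900.
Step 5. [(-6*x)^2 = 900] LHS squared, RHS 900 ≥ 0: apply √ (±) ⇒ sqrt: -6*x = 30 or -30.
Step 6. [-6*x = 30 or -30] divide by the outer -6 ⇒ div: x = -5 or 5.

Answer: x ∈ {-5, 5}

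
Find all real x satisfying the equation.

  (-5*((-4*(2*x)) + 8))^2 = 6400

Step 1. [(-5*((-4*(2*x)) + 8))^2 = 6400] 6400 ≥ 0, LHS is (·)² — take ±√ ⇒ sqrt: -5*((-4*(2*x)) + 8) = 80 or -80.
Step 2. [-5*((-4*(2*x)) + 8) = 80 or -80] -5·(inner) — divide through by -5. So div: (-4*(2*x)) + 8 = -16 or 16.
Step 3. [(-4*(2*x)) + 8 = -16 or 16] -4 | LHS and -4 | -16 or 16: pull -4 out, so factor: (2*x) - 2 = 4 or -4.
Step 4. [(2*x) - 2 = 4 or -4] 2 | LHS and 2 | 4 or -4: pull 2 out, so factor: x - 1 = 2 or -2.
Step 5. [x - 1 = 2 or -2] -1 is outermost — add 1 both sides ⇒ sub: x = 3 or -1.

Answer: x ∈ {-1, 3}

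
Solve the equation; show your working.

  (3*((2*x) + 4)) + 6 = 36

Step 1. [(3*((2*x) + 4)) + 6 = 36] 3 divides every term; factor it out. So factor: ((2*x) + 4) + 2 = 12.
Step 2. [((2*x) + 4) + 2 = 12] the outer +2 inverts by subtracting 2. So sub: (2*x) + 4 = 10.
Step 3. [(2*x) + 4 = 10] +4 is outermost — subtract 4 both sides. So sub: 2*x = 6.
Step 4. [2*x = 6] 2 out front; divide by 2, so div: x = 3.

Answer: x ∈ {3}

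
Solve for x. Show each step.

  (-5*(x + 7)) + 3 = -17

Step 1. [(-5*(x + 7)) + 3 = -17] 3 comes off first (subtract 3). So sub: -5*(x + 7) = -20.
Step 2. [-5*(x + 7) = -20] divide by the outer -5. So div: x + 7 = 4.
Step 3. [x + 7 = 4] peel the +7: subtract 7 from each side ⇒ sub: x = -3.

Answer: x ∈ {-3}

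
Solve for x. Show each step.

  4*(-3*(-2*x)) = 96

Step 1. [4*(-3*(-2*x)) = 96] 4 out front; divide by 4 ⇒ div: -3*(-2*x) = 24.
Step 2. [-3*(-2*x) = 24] LHS = -3·(…); ÷-3 both sides. So div: -2*x = -8.
Step 3. [-2*x = -8] divide by the outer -2. So div: x = 4.

Answer: x ∈ {4}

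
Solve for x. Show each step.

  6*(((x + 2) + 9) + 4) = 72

Step 1. [6*(((x + 2) + 9) + 4) = 72] 6·(inner) — divide through by 6, so div: ((x + 2) + 9) + 4 = 12.
Step 2. [((x + 2) + 9) + 4 = 12] +4 is outermost — subtract 4 both sides, so sub: (x + 2) + 9 = 8.
Step 3. [(x + 2) + 9 = 8] peel the +9: subtract 9 from each side, so sub: x + 2 = -1.
Step 4. [x + 2 = -1] +2 is outermost — subtract 2 both sides ⇒ sub: x = -3.

Answer: x ∈ {-3}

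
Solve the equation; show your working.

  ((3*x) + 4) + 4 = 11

Step 1. [((3*x) + 4) + 4 = 11] +4 is outermost — subtract 4 both sides. So sub: (3*x) + 4 = 7.
Step 2. [(3*x) + 4 = 7] the outer +4 inverts by subtracting 4, so sub: 3*x = 3.
Step 3. [3*x = 3] leading coefficient 3: divide by 3, so div: x = 1.

Answer: x ∈ {1}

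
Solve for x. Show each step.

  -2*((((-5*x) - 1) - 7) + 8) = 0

Step 1. [-2*((((-5*x) - 1) - 7) + 8) = 0] -2·(inner) — divide through by -2, so div: (((-5*x) - 1) - 7) + 8 = 0.
Step 2. [(((-5*x) - 1) - 7) + 8 = 0] +8 is outermost — subtract 8 both sides ⇒ sub: ((-5*x) - 1) - 7 = -8.
Step 3. [((-5*x) - 1) - 7 = -8] peel the -7: add 7 from each side ⇒ sub: (-5*x) - 1 = -1.
Step 4. [(-5*x) - 1 = -1] the outer -1 inverts by adding 1, so sub: -5*x = 0.
Step 5. [-5*x = 0] leading coefficient -5: divide by -5, so div: x = 0.

Answer: x ∈ {0}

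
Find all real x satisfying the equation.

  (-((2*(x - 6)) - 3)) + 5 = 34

Step 1. [(-((2*(x - 6)) - 3)) + 5 = 34] peel the +5: subtract 5 from each side, so sub: -((2*(x - 6)) - 3) = 29.
Step 2. [-((2*(x - 6)) - 3) = 29] LHS negated; negate both sides, so neg: (2*(x - 6)) - 3 = -29.
Step 3. [(2*(x - 6)) - 3 = -29] peel the -3: add 3 from each side ⇒ sub: 2*(x - 6) = -26.
Step 4. [2*(x - 6) = -26] divide by the outer 2, so div: x - 6 = -13.
Step 5. [x - 6 = -13] peel the -6: add 6 from each side ⇒ sub: x = -7.

Answer: x ∈ {-7}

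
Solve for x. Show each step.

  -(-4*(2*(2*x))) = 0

Step 1. [-(-4*(2*(2*x))) = 0] leading − — multiply by −1 ⇒ neg: -4*(2*(2*x)) = 0.
Step 2. [-4*(2*(2*x)) = 0] leading coefficient -4: divide by -4, so div: 2*(2*x) = 0.
Step 3. [2*(2*x) = 0] divide by the outer 2 ⇒ div: 2*x = 0.
Step 4. [2*x = 0] LHS = 2·(…); ÷2 both sides ⇒ div: x = 0.

Answer: x ∈ {0}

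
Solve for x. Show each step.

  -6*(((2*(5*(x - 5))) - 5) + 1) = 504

Step 1. [-6*(((2*(5*(x - 5))) - 5) + 1) = 504] divide by the outer -6 ⇒ div: ((2*(5*(x - 5))) - 5) + 1 = -84.
Step 2. [((2*(5*(x - 5))) - 5) + 1 = -84] subtract 1: x sits inside (… + 1). So sub: (2*(5*(x - 5))) - 5 = -85.
Step 3. [(2*(5*(x - 5))) - 5 = -85] the outer -5 inverts by adding 5, so sub: 2*(5*(x - 5)) = -80.
Step 4. [2*(5*(x - 5)) = -80] divide by the outer 2 ⇒ div: 5*(x - 5) = -40.
Step 5. [5*(x - 5) = -40] divide by the outer 5, so div: x - 5 = -8.
Step 6. [x - 5 = -8] the outer -5 inverts by adding 5, so sub: x = -3.

Answer: x ∈ {-3}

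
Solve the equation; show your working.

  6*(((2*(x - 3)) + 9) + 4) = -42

Step 1. [6*(((2*(x - 3)) + 9) + 4) = -42] 6·(inner) — divide through by 6. So div: ((2*(x - 3)) + 9) + 4 = -7.
Step 2. [((2*(x - 3)) + 9) + 4 = -7] the outer +4 inverts by subtracting 4 ⇒ sub: (2*(x - 3)) + 9 = -11.
Step 3. [(2*(x - 3)) + 9 = -11] subtract 9: x sits inside (… + 9), so sub: 2*(x - 3) = -20.
Step 4. [2*(x - 3) = -20] leading coefficient 2: divide by 2. So div: x - 3 = -10.
Step 5. [x - 3 = -10] 3 comes off first (add 3) ⇒ sub: x = -7.

Answer: x ∈ {-7}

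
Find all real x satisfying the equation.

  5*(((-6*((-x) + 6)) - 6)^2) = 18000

Step 1. [5*(((-6*((-x) + 6)) - 6)^2) = 18000] 5·(inner) — divide through by 5, so div: ((-6*((-x) + 6)) - 6)^2 = 3600.
Step 2. [((-6*((-x) + 6)) - 6)^2 = 3600] LHS squared, RHS 3600 ≥ 0: apply √ (±) ⇒ sqrt: (-6*((-x) + 6)) - 6 = 60 or -60.
Step 3. [(-6*((-x) + 6)) - 6 = 60 or -60] common factor -6 (LHS and 60 or -60) — divide through. So factor: ((-x) + 6) + 1 = -10 or 10.
Step 4. [((-x) + 6) + 1 = -10 or 10] 1 comes off first (subtract 1). So sub: (-x) + 6 = -11 or 9.
Step 5. [(-x) + 6 = -11 or 9] +6 is outermost — subtract 6 both sides, so sub: -x = -17 or 3.
Step 6. [-x = -17 or 3] LHS negated; negate both sides ⇒ neg: x = 17 or -3.

Answer: x ∈ {-3, 17}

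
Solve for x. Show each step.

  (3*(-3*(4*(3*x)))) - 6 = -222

Step 1. [(3*(-3*(4*(3*x)))) - 6 = -222] 3 | LHS and 3 | -222: pull 3 out. So factor: (-3*(4*(3*x))) - 2 = -74.
Step 2. [(-3*(4*(3*x))) - 2 = -74] 2 comes off first (add 2), so sub: -3*(4*(3*x)) = -72.
Step 3. [-3*(4*(3*x)) = -72] -3 out front; divide by -3, so div: 4*(3*x) = 24.
Step 4. [4*(3*x) = 24] leading coefficient 4: divide by 4. So div: 3*x = 6.
Step 5. [3*x = 6] 3 out front; divide by 3. So div: x = 2.

Answer: x ∈ {2}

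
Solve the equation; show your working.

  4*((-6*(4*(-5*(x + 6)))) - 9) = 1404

Step 1. [4*((-6*(4*(-5*(x + 6)))) - 9) = 1404] leading coefficient 4: divide by 4, so div: (-6*(4*(-5*(x + 6)))) - 9 = 351.
Step 2. [(-6*(4*(-5*(x + 6)))) - 9 = 351] -9 is outermost — add 9 both sides ⇒ sub: -6*(4*(-5*(x + 6))) = 360.
Step 3. [-6*(4*(-5*(x + 6))) = 360] -6 out front; divide by -6. So div: 4*(-5*(x + 6)) = -60.
Step 4. [4*(-5*(x + 6)) = -60] LHS = 4·(…); ÷4 both sides. So div: -5*(x + 6) = -15.
Step 5. [-5*(x + 6) = -15] LHS = -5·(…); ÷-5 both sides ⇒ div: x + 6 = 3.
Step 6. [x + 6 = 3] 6 comes off first (subtract 6), so sub: x = -3.

Answer: x ∈ {-3}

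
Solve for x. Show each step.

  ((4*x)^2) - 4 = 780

Step 1. [((4*x)^2) - 4 = 780] -4 is outermost — add 4 both sides, so sub: (4*x)^2 = 784.
Step 2. [(4*x)^2 = 784] LHS squared, RHS 784 ≥ 0: apply √ (±). So sqrt: 4*x = 28 or -28.
Step 3. [4*x = 28 or -28] LHS = 4·(…); ÷4 both sides. So div: x = 7 or -7.

Answer: x ∈ {-7, 7}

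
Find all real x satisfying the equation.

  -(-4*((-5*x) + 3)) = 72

Step 1. [-(-4*((-5*x) + 3)) = 72] LHS negated; negate both sides ⇒ neg: -4*((-5*x) + 3) = -72.
Step 2. [-4*((-5*x) + 3) = -72] LHS = -4·(…); ÷-4 both sides, so div: (-5*x) + 3 = 18.
Step 3. [(-5*x) + 3 = 18] 3 comes off first (subtract 3). So sub: -5*x = 15.
Step 4. [-5*x = 15] leading coefficient -5: divide by -5, so div: x = -3.

Answer: x ∈ {-3}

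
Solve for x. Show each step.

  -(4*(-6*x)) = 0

Step 1. [-(4*(-6*x)) = 0] flip signs both sides ⇒ neg: 4*(-6*x) = 0.
Step 2. [4*(-6*x) = 0] 4 out front; divide by 4, so div: -6*x = 0.
Step 3. [-6*x = 0] divide by the outer -6, so div: x = 0.

Answer: x ∈ {0}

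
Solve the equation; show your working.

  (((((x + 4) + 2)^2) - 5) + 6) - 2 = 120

Step 1. [(((((x + 4) + 2)^2) - 5) + 6) - 2 = 120] the outer -2 inverts by adding 2, so sub: ((((x + 4) + 2)^2) - 5) + 6 = 122.
Step 2. [((((x + 4) + 2)^2) - 5) + 6 = 122] subtract 6: x sits inside (… + 6) ⇒ sub: (((x + 4) + 2)^2) - 5 = 116.
Step 3. [(((x + 4) + 2)^2) - 5 = 116] the outer -5 inverts by adding 5 ⇒ sub: ((x + 4) + 2)^2 = 121.
Step 4. [((x + 4) + 2)^2 = 121] √ both sides: 121 ≥ 0 gives two branches ⇒ sqrt: (x + 4) + 2 = 11 or -11.
Step 5. [(x + 4) + 2 = 11 or -11] subtract 2: x sits inside (… + 2) ⇒ sub: x + 4 = 9 or -13.
Step 6. [x + 4 = 9 or -13] subtract 4: x sits inside (… + 4) ⇒ sub: x = 5 or -17.

Answer: x ∈ {-17, 5}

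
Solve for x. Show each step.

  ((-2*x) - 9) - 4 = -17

Step 1. [((-2*x) - 9) - 4 = -17] peel the -4: add 4 from each side, so sub: (-2*x) - 9 = -13.
Step 2. [(-2*x) - 9 = -13] -9 is outermost — add 9 both sides. So sub: -2*x = -4.
Step 3. [-2*x = -4] leading coefficient -2: divide by -2, so div: x = 2.

Answer: x ∈ {2}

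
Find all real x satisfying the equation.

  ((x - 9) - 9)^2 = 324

Step 1. [((x - 9) - 9)^2 = 324] 324 ≥ 0, LHS is (·)² — take ±√. So sqrt: (x - 9) - 9 = 18 or -18.
Step 2. [(x - 9) - 9 = 18 or -18] the outer -9 inverts by adding 9. So sub: x - 9 = 27 or -9.
Step 3. [x - 9 = 27 or -9] add 9: x sits inside (… - 9). So sub: x = 36 or 0.

Answer: x ∈ {0, 36}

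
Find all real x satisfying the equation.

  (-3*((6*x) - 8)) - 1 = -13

Step 1. [(-3*((6*x) - 8)) - 1 = -13] peel the -1: add 1 from each side ⇒ sub: -3*((6*x) - 8) = -12.
Step 2. [-3*((6*x) - 8) = -12] -3·(inner) — divide through by -3 ⇒ div: (6*x) - 8 = 4.
Step 3. [(6*x) - 8 = 4] the outer -8 inverts by adding 8 ⇒ sub: 6*x = 12.
Step 4. [6*x = 12] leading coefficient 6: divide by 6 ⇒ div: x = 2.

Answer: x ∈ {2}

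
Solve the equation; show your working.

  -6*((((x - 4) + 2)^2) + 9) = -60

Step 1. [-6*((((x - 4) + 2)^2) + 9) = -60] leading coefficient -6: divide by -6, so div: (((x - 4) + 2)^2) + 9 = 10.
Step 2. [(((x - 4) + 2)^2) + 9 = 10] peel the +9: subtract 9 from each side. So sub: ((x - 4) + 2)^2 = 1.
Step 3. [((x - 4) + 2)^2 = 1] LHS squared, RHS 1 ≥ 0: apply √ (±). So sqrt: (x - 4) + 2 = 1 or -1.
Step 4. [(x - 4) + 2 = 1 or -1] peel the +2: subtract 2 from each side, so sub: x - 4 = -1 or -3.
Step 5. [x - 4 = -1 or -3] peel the -4: add 4 from each side ⇒ sub: x = 3 or 1.

Answer: x ∈ {1, 3}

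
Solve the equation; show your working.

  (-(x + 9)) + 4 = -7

Step 1. [(-(x + 9)) + 4 = -7] the outer +4 inverts by subtracting 4. So sub: -(x + 9) = -11.
Step 2. [-(x + 9) = -11] leading − — multiply by −1 ⇒ neg: x + 9 = 11.
Step 3. [x + 9 = 11] peel the +9: subtract 9 from each side, so sub: x = 2.

Answer: x ∈ {2}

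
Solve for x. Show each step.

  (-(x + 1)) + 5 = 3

Step 1. [(-(x + 1)) + 5 = 3] +5 is outermost — subtract 5 both sides ⇒ sub: -(x + 1) = -2.
Step 2. [-(x + 1) = -2] LHS negated; negate both sides, so neg: x + 1 = 2.
Step 3. [x + 1 = 2] subtract 1: x sits inside (… + 1). So sub: x = 1.

Answer: x ∈ {1}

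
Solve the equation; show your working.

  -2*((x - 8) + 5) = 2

Step 1. [-2*((x - 8) + 5) = 2] leading coefficient -2: divide by -2, so div: (x - 8) + 5 = -1.
Step 2. [(x - 8) + 5 = -1] +5 is outermost — subtract 5 both sides ⇒ sub: x - 8 = -6.
Step 3. [x - 8 = -6] peel the -8: add 8 from each side ⇒ sub: x = 2.

Answer: x ∈ {2}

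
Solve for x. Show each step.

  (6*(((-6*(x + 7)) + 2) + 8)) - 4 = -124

Step 1. [(6*(((-6*(x + 7)) + 2) + 8)) - 4 = -124] peel the -4: add 4 from each side ⇒ sub: 6*(((-6*(x + 7)) + 2) + 8) = -120.
Step 2. [6*(((-6*(x + 7)) + 2) + 8) = -120] LHS = 6·(…); ÷6 both sides. So div: ((-6*(x + 7)) + 2) + 8 = -20.
Step 3. [((-6*(x + 7)) + 2) + 8 = -20] +8 is outermost — subtract 8 both sides, so sub: (-6*(x + 7)) + 2 = -28.
Step 4. [(-6*(x + 7)) + 2 = -28] the outer +2 inverts by subtracting 2, so sub: -6*(x + 7) = -30.
Step 5. [-6*(x + 7) = -30] leading coefficient -6: divide by -6. So div: x + 7 = 5.
Step 6. [x + 7 = 5] peel the +7: subtract 7 from each side. So sub: x = -2.

Answer: x ∈ {-2}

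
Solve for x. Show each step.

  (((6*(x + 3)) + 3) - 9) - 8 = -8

Step 1. [(((6*(x + 3)) + 3) - 9) - 8 = -8] -8 is outermost — add 8 both sides, so sub: ((6*(x + 3)) + 3) - 9 = 0.
Step 2. [((6*(x + 3)) + 3) - 9 = 0] add 9: x sits inside (… - 9) ⇒ sub: (6*(x + 3)) + 3 = 9.
Step 3. [(6*(x + 3)) + 3 = 9] peel the +3: subtract 3 from each side. So sub: 6*(x + 3) = 6.
Step 4. [6*(x + 3) = 6] divide by the outer 6 ⇒ div: x + 3 = 1.
Step 5. [x + 3 = 1] subtract 3: x sits inside (… + 3) ⇒ sub: x = -2.

Answer: x ∈ {-2}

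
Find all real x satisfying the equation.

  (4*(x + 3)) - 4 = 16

Step 1. [(4*(x + 3)) - 4 = 16] common factor 4 (LHS and 16) — divide through ⇒ factor: (x + 3) - 1 = 4.
Step 2. [(x + 3) - 1 = 4] -1 is outermost — add 1 both sides ⇒ sub: x + 3 = 5.
Step 3. [x + 3 = 5] +3 is outermost — subtract 3 both sides, so sub: x = 2.

Answer: x ∈ {2}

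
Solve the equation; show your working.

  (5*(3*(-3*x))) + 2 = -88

Step 1. [(5*(3*(-3*x))) + 2 = -88] the outer +2 inverts by subtracting 2 ⇒ sub: 5*(3*(-3*x)) = -90.
Step 2. [5*(3*(-3*x)) = -90] 5 out front; divide by 5 ⇒ div: 3*(-3*x) = -18.
Step 3. [3*(-3*x) = -18] LHS = 3·(…); ÷3 both sides. So div: -3*x = -6.
Step 4. [-3*x = -6] -3·(inner) — divide through by -3 ⇒ div: x = 2.

Answer: x ∈ {2}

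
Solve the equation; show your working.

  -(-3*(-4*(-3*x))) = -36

Step 1. [-(-3*(-4*(-3*x))) = -36] flip signs both sides ⇒ neg: -3*(-4*(-3*x)) = 36.
Step 2. [-3*(-4*(-3*x)) = 36] LHS = -3·(…); ÷-3 both sides. So div: -4*(-3*x) = -12.
Step 3. [-4*(-3*x) = -12] leading coefficient -4: divide by -4 ⇒ div: -3*x = 3.
Step 4. [-3*x = 3] -3 out front; divide by -3. So div: x = -1.

Answer: x ∈ {-1}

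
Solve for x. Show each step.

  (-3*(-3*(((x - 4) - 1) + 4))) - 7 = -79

Step 1. [(-3*(-3*(((x - 4) - 1) + 4))) - 7 = -79] add 7: x sits inside (… - 7). So sub: -3*(-3*(((x - 4) - 1) + 4)) = -72.
Step 2. [-3*(-3*(((x - 4) - 1) + 4)) = -72] LHS = -3·(…); ÷-3 both sides ⇒ div: -3*(((x - 4) - 1) + 4) = 24.
Step 3. [-3*(((x - 4) - 1) + 4) = 24] -3·(inner) — divide through by -3 ⇒ div: ((x - 4) - 1) + 4 = -8.
Step 4. [((x - 4) - 1) + 4 = -8] +4 is outermost — subtract 4 both sides. So sub: (x - 4) - 1 = -12.
Step 5. [(x - 4) - 1 = -12] -1 is outermost — add 1 both sides, so sub: x - 4 = -11.
Step 6. [x - 4 = -11] add 4: x sits inside (… - 4), so sub: x = -7.

Answer: x ∈ {-7}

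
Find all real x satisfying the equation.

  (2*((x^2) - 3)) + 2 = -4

Step 1. [(2*((x^2) - 3)) + 2 = -4] 2 | LHS and 2 | -4: pull 2 out ⇒ factor: ((x^2) - 3) + 1 = -2.
Step 2. [((x^2) - 3) + 1 = -2] subtract 1: x sits inside (… + 1) ⇒ sub: (x^2) - 3 = -3.
Step 3. [(x^2) - 3 = -3] 3 comes off first (add 3), so sub: x^2 = 0.
Step 4. [x^2 = 0] LHS squared, RHS 0 ≥ 0: apply √ (±) ⇒ sqrt: x = 0.

Answer: x ∈ {0}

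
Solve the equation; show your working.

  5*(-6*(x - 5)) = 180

Step 1. [5*(-6*(x - 5)) = 180] 5 out front; divide by 5 ⇒ div: -6*(x - 5) = 36.
Step 2. [-6*(x - 5) = 36] LHS = -6·(…); ÷-6 both sides, so div: x - 5 = -6.
Step 3. [x - 5 = -6] the outer -5 inverts by adding 5, so sub: x = -1.

Answer: x ∈ {-1}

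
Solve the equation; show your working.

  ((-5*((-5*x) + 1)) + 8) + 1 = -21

Step 1. [((-5*((-5*x) + 1)) + 8) + 1 = -21] +1 is outermost — subtract 1 both sides. So sub: (-5*((-5*x) + 1)) + 8 = -22.
Step 2. [(-5*((-5*x) + 1)) + 8 = -22] the outer +8 inverts by subtracting 8 ⇒ sub: -5*((-5*x) + 1) = -30.
Step 3. [-5*((-5*x) + 1) = -30] leading coefficient -5: divide by -5, so div: (-5*x) + 1 = 6.
Step 4. [(-5*x) + 1 = 6] subtract 1: x sits inside (… + 1), so sub: -5*x = 5.
Step 5. [-5*x = 5] -5·(inner) — divide through by -5. So div: x = -1.

Answer: x ∈ {-1}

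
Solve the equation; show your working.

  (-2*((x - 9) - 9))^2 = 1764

Step 1. [(-2*((x - 9) - 9))^2 = 1764] 1764 ≥ 0, LHS is (·)² — take ±√. So sqrt: -2*((x - 9) - 9) = 42 or -42.
Step 2. [-2*((x - 9) - 9) = 42 or -42] LHS = -2·(…); ÷-2 both sides ⇒ div: (x - 9) - 9 = -21 or 21.
Step 3. [(x - 9) - 9 = -21 or 21] peel the -9: add 9 from each side. So sub: x - 9 = -12 or 30.
Step 4. [x - 9 = -12 or 30] add 9: x sits inside (… - 9). So sub: x = -3 or 39.

Answer: x ∈ {-3, 39}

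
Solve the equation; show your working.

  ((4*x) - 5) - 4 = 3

Step 1. [((4*x) - 5) - 4 = 3] -4 is outermost — add 4 both sides. So sub: (4*x) - 5 = 7.
Step 2. [(4*x) - 5 = 7] 5 comes off first (add 5). So sub: 4*x = 12.
Step 3. [4*x = 12] 4 out front; divide by 4. So div: x = 3.

Answer: x ∈ {3}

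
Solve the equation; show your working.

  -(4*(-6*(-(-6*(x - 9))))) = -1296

Step 1. [-(4*(-6*(-(-6*(x - 9))))) = -1296] flip signs both sides. So neg: 4*(-6*(-(-6*(x - 9)))) = 1296.
Step 2. [4*(-6*(-(-6*(x - 9)))) = 1296] 4·(inner) — divide through by 4. So div: -6*(-(-6*(x - 9))) = 324.
Step 3. [-6*(-(-6*(x - 9))) = 324] -6 out front; divide by -6, so div: -(-6*(x - 9)) = -54.
Step 4. [-(-6*(x - 9)) = -54] leading − — multiply by −1. So neg: -6*(x - 9) = 54.
Step 5. [-6*(x - 9) = 54] -6 out front; divide by -6. So div: x - 9 = -9.
Step 6. [x - 9 = -9] the outer -9 inverts by adding 9 ⇒ sub: x = 0.

Answer: x ∈ {0}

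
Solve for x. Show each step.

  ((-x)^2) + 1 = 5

Step 1. [((-x)^2) + 1 = 5] peel the +1: subtract 1 from each side ⇒ sub: (-x)^2 = 4.
Step 2. [(-x)^2 = 4] √ both sides: 4 ≥ 0 gives two branches, so sqrt: -x = 2 or -2.
Step 3. [-x = 2 or -2] LHS negated; negate both sides. So neg: x = -2 or 2.

Answer: x ∈ {-2, 2}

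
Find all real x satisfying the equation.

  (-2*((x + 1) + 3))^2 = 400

Step 1. [(-2*((x + 1) + 3))^2 = 400] 400 ≥ 0, LHS is (·)² — take ±√, so sqrt: -2*((x + 1) + 3) = 20 or -20.
Step 2. [-2*((x + 1) + 3) = 20 or -20] divide by the outer -2 ⇒ div: (x + 1) + 3 = -10 or 10.
Step 3. [(x + 1) + 3 = -10 or 10] peel the +3: subtract 3 from each side ⇒ sub: x + 1 = -13 or 7.
Step 4. [x + 1 = -13 or 7] subtract 1: x sits inside (… + 1). So sub: x = -14 or 6.

Answer: x ∈ {-14, 6}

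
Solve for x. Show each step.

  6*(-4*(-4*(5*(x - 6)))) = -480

Step 1. [6*(-4*(-4*(5*(x - 6)))) = -480] 6 out front; divide by 6 ⇒ div: -4*(-4*(5*(x - 6))) = -80.
Step 2. [-4*(-4*(5*(x - 6))) = -80] -4·(inner) — divide through by -4, so div: -4*(5*(x - 6)) = 20.
Step 3. [-4*(5*(x - 6)) = 20] divide by the outer -4. So div: 5*(x - 6) = -5.
Step 4. [5*(x - 6) = -5] LHS = 5·(…); ÷5 both sides. So div: x - 6 = -1.
Step 5. [x - 6 = -1] -6 is outermost — add 6 both sides, so sub: x = 5.

Answer: x ∈ {5}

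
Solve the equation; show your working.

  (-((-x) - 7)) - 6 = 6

Step 1. [(-((-x) - 7)) - 6 = 6] peel the -6: add 6 from each side. So sub: -((-x) - 7) = 12.
Step 2. [-((-x) - 7) = 12] leading − — multiply by −1, so neg: (-x) - 7 = -12.
Step 3. [(-x) - 7 = -12] add 7: x sits inside (… - 7), so sub: -x = -5.
Step 4. [-x = -5] LHS negated; negate both sides ⇒ neg: x = 5.

Answer: x ∈ {5}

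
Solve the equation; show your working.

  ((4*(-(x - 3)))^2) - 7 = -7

Step 1. [((4*(-(x - 3)))^2) - 7 = -7] 7 comes off first (add 7) ⇒ sub: (4*(-(x - 3)))^2 = 0.
Step 2. [(4*(-(x - 3)))^2 = 0] √ both sides: 0 ≥ 0 gives two branches. So sqrt: 4*(-(x - 3)) = 0.
Step 3. [4*(-(x - 3)) = 0] LHS = 4·(…); ÷4 both sides ⇒ div: -(x - 3) = 0.
Step 4. [-(x - 3) = 0] LHS negated; negate both sides. So neg: x - 3 = 0.
Step 5. [x - 3 = 0] -3 is outermost — add 3 both sides, so sub: x = 3.

Answer: x ∈ {3}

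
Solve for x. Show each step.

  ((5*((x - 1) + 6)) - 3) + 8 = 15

Step 1. [((5*((x - 1) + 6)) - 3) + 8 = 15] +8 is outermost — subtract 8 both sides ⇒ sub: (5*((x - 1) + 6)) - 3 = 7.
Step 2. [(5*((x - 1) + 6)) - 3 = 7] add 3: x sits inside (… - 3). So sub: 5*((x - 1) + 6) = 10.
Step 3. [5*((x - 1) + 6) = 10] divide by the outer 5. So div: (x - 1) + 6 = 2.
Step 4. [(x - 1) + 6 = 2] 6 comes off first (subtract 6), so sub: x - 1 = -4.
Step 5. [x - 1 = -4] add 1: x sits inside (… - 1) ⇒ sub: x = -3.

Answer: x ∈ {-3}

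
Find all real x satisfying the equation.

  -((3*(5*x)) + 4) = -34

Step 1. [-((3*(5*x)) + 4) = -34] leading − — multiply by −1 ⇒ neg: (3*(5*x)) + 4 = 34.
Step 2. [(3*(5*x)) + 4 = 34] subtract 4: x sits inside (… + 4) ⇒ sub: 3*(5*x) = 30.
Step 3. [3*(5*x) = 30] divide by the outer 3, so div: 5*x = 10.
Step 4. [5*x = 10] 5·(inner) — divide through by 5, so div: x = 2.

Answer: x ∈ {2}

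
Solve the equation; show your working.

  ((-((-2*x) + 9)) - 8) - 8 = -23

Step 1. [((-((-2*x) + 9)) - 8) - 8 = -23] the outer -8 inverts by adding 8. So sub: (-((-2*x) + 9)) - 8 = -15.
Step 2. [(-((-2*x) + 9)) - 8 = -15] add 8: x sits inside (… - 8) ⇒ sub: -((-2*x) + 9) = -7.
Step 3. [-((-2*x) + 9) = -7] leading − — multiply by −1. So neg: (-2*x) + 9 = 7.
Step 4. [(-2*x) + 9 = 7] the outer +9 inverts by subtracting 9 ⇒ sub: -2*x = -2.
Step 5. [-2*x = -2] divide by the outer -2, so div: x = 1.

Answer: x ∈ {1}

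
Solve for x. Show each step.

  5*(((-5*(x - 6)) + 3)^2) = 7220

Step 1. [5*(((-5*(x - 6)) + 3)^2) = 7220] leading coefficient 5: divide by 5 ⇒ div: ((-5*(x - 6)) + 3)^2 = 1444.
Step 2. [((-5*(x - 6)) + 3)^2 = 1444] 1444 ≥ 0, LHS is (·)² — take ±√, so sqrt: (-5*(x - 6)) + 3 = 38 or -38.
Step 3. [(-5*(x - 6)) + 3 = 38 or -38] the outer +3 inverts by subtracting 3, so sub: -5*(x - 6) = 35 or -41.
Step 4. [-5*(x - 6) = 35 or -41] divide by the outer -5. So div: x - 6 = -7 or 41/5.
Step 5. [x - 6 = -7 or 41/5] peel the -6: add 6 from each side, so sub: x = -1 or 71/5.

Answer: x ∈ {-1, 71/5}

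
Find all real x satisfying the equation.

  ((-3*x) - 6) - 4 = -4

Step 1. [((-3*x) - 6) - 4 = -4] 4 comes off first (add 4) ⇒ sub: (-3*x) - 6 = 0.
Step 2. [(-3*x) - 6 = 0] common factor -3 (LHS and 0) — divide through ⇒ factor: x + 2 = 0.
Step 3. [x + 2 = 0] 2 comes off first (subtract 2), so sub: x = -2.

Answer: x ∈ {-2}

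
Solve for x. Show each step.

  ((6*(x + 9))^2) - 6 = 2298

Step 1. [((6*(x + 9))^2) - 6 = 2298] 6 comes off first (add 6), so sub: (6*(x + 9))^2 = 2304.
Step 2. [(6*(x + 9))^2 = 2304] LHS squared, RHS 2304 ≥ 0: apply √ (±) ⇒ sqrt: 6*(x + 9) = 48 or -48.
Step 3. [6*(x + 9) = 48 or -48] 6 out front; divide by 6, so div: x + 9 = 8 or -8.
Step 4. [x + 9 = 8 or -8] +9 is outermost — subtract 9 both sides. So sub: x = -1 or -17.

Answer: x ∈ {-17, -1}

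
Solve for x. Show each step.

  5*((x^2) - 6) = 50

Step 1. [5*((x^2) - 6) = 50] leading coefficient 5: divide by 5 ⇒ div: (x^2) - 6 = 10.
Step 2. [(x^2) - 6 = 10] 6 comes off first (add 6). So sub: x^2 = 16.
Step 3. [x^2 = 16] √ both sides: 16 ≥ 0 gives two branches ⇒ sqrt: x = 4 or -4.

Answer: x ∈ {-4, 4}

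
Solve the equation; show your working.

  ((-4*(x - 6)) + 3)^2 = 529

Step 1. [((-4*(x - 6)) + 3)^2 = 529] √ both sides: 529 ≥ 0 gives two branches. So sqrt: (-4*(x - 6)) + 3 = 23 or -23.
Step 2. [(-4*(x - 6)) + 3 = 23 or -23] the outer +3 inverts by subtracting 3. So sub: -4*(x - 6) = 20 or -26.
Step 3. [-4*(x - 6) = 20 or -26] leading coefficient -4: divide by -4, so div: x - 6 = -5 or 13/2.
Step 4. [x - 6 = -5 or 13/2] peel the -6: add 6 from each side ⇒ sub: x = 1 or 25/2.

Answer: x ∈ {1, 25/2}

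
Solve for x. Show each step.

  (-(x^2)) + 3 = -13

Step 1. [(-(x^2)) + 3 = -13] subtract 3: x sits inside (… + 3) ⇒ sub: -(x^2) = -16.
Step 2. [-(x^2) = -16] flip signs both sides. So neg: x^2 = 16.
Step 3. [x^2 = 16] √ both sides: 16 ≥ 0 gives two branches. So sqrt: x = 4 or -4.

Answer: x ∈ {-4, 4}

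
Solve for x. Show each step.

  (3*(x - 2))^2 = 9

Step 1. [(3*(x - 2))^2 = 9] 9 ≥ 0, LHS is (·)² — take ±√ ⇒ sqrt: 3*(x - 2) = 3 or -3.
Step 2. [3*(x - 2) = 3 or -3] LHS = 3·(…); ÷3 both sides, so div: x - 2 = 1 or -1.
Step 3. [x - 2 = 1 or -1] peel the -2: add 2 from each side ⇒ sub: x = 3 or 1.

Answer: x ∈ {1, 3}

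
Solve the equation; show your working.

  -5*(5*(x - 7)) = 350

Step 1. [-5*(5*(x - 7)) = 350] LHS = -5·(…); ÷-5 both sides. So div: 5*(x - 7) = -70.
Step 2. [5*(x - 7) = -70] 5·(inner) — divide through by 5, so div: x - 7 = -14.
Step 3. [x - 7 = -14] add 7: x sits inside (… - 7). So sub: x = -7.

Answer: x ∈ {-7}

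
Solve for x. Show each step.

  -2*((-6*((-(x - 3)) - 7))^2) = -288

Step 1. [-2*((-6*((-(x - 3)) - 7))^2) = -288] -2 out front; divide by -2, so div: (-6*((-(x - 3)) - 7))^2 = 144.
Step 2. [(-6*((-(x - 3)) - 7))^2 = 144] LHS squared, RHS 144 ≥ 0: apply √ (±) ⇒ sqrt: -6*((-(x - 3)) - 7) = 12 or -12.
Step 3. [-6*((-(x - 3)) - 7) = 12 or -12] leading coefficient -6: divide by -6 ⇒ div: (-(x - 3)) - 7 = -2 or 2.
Step 4. [(-(x - 3)) - 7 = -2 or 2] -7 is outermost — add 7 both sides ⇒ sub: -(x - 3) = 5 or 9.
Step 5. [-(x - 3) = 5 or 9] flip signs both sides, so neg: x - 3 = -5 or -9.
Step 6. [x - 3 = -5 or -9] 3 comes off first (add 3) ⇒ sub: x = -2 or -6.

Answer: x ∈ {-6, -2}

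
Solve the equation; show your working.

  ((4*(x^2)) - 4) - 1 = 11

Step 1. [((4*(x^2)) - 4) - 1 = 11] the outer -1 inverts by adding 1 ⇒ sub: (4*(x^2)) - 4 = 12.
Step 2. [(4*(x^2)) - 4 = 12] -4 is outermost — add 4 both sides. So sub: 4*(x^2) = 16.
Step 3. [4*(x^2) = 16] leading coefficient 4: divide by 4. So div: x^2 = 4.
Step 4. [x^2 = 4] √ both sides: 4 ≥ 0 gives two branches ⇒ sqrt: x = 2 or -2.

Answer: x ∈ {-2, 2}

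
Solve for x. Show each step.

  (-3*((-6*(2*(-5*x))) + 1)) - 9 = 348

Step 1. [(-3*((-6*(2*(-5*x))) + 1)) - 9 = 348] common factor -3 (LHS and 348) — divide through. So factor: ((-6*(2*(-5*x))) + 1) + 3 = -116.
Step 2. [((-6*(2*(-5*x))) + 1) + 3 = -116] 3 comes off first (subtract 3) ⇒ sub: (-6*(2*(-5*x))) + 1 = -119.
Step 3. [(-6*(2*(-5*x))) + 1 = -119] the outer +1 inverts by subtracting 1 ⇒ sub: -6*(2*(-5*x)) = -120.
Step 4. [-6*(2*(-5*x)) = -120] leading coefficient -6: divide by -6, so div: 2*(-5*x) = 20.
Step 5. [2*(-5*x) = 20] leading coefficient 2: divide by 2. So div: -5*x = 10.
Step 6. [-5*x = 10] -5 out front; divide by -5. So div: x = -2.

Answer: x ∈ {-2}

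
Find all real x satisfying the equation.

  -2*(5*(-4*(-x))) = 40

Step 1. [-2*(5*(-4*(-x))) = 40] divide by the outer -2 ⇒ div: 5*(-4*(-x)) = -20.
Step 2. [5*(-4*(-x)) = -20] divide by the outer 5 ⇒ div: -4*(-x) = -4.
Step 3. [-4*(-x) = -4] divide by the outer -4. So div: -x = 1.
Step 4. [-x = 1] flip signs both sides. So neg: x = -1.

Answer: x ∈ {-1}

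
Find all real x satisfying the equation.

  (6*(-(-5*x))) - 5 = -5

Step 1. [(6*(-(-5*x))) - 5 = -5] 5 comes off first (add 5) ⇒ sub: 6*(-(-5*x)) = 0.
Step 2. [6*(-(-5*x)) = 0] leading coefficient 6: divide by 6. So div: -(-5*x) = 0.
Step 3. [-(-5*x) = 0] LHS negated; negate both sides ⇒ neg: -5*x = 0.
Step 4. [-5*x = 0] leading coefficient -5: divide by -5, so div: x = 0.

Answer: x ∈ {0}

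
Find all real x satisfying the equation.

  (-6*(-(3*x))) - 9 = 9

Step 1. [(-6*(-(3*x))) - 9 = 9] the outer -9 inverts by adding 9 ⇒ sub: -6*(-(3*x)) = 18.
Step 2. [-6*(-(3*x)) = 18] divide by the outer -6, so div: -(3*x) = -3.
Step 3. [-(3*x) = -3] flip signs both sides ⇒ neg: 3*x = 3.
Step 4. [3*x = 3] leading coefficient 3: divide by 3, so div: x = 1.

Answer: x ∈ {1}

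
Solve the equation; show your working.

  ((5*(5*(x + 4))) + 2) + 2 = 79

Step 1. [((5*(5*(x + 4))) + 2) + 2 = 79] 2 comes off first (subtract 2), so sub: (5*(5*(x + 4))) + 2 = 77.
Step 2. [(5*(5*(x + 4))) + 2 = 77] 2 comes off first (subtract 2). So sub: 5*(5*(x + 4)) = 75.
Step 3. [5*(5*(x + 4)) = 75] leading coefficient 5: divide by 5. So div: 5*(x + 4) = 15.
Step 4. [5*(x + 4) = 15] LHS = 5·(…); ÷5 both sides. So div: x + 4 = 3.
Step 5. [x + 4 = 3] 4 comes off first (subtract 4). So sub: x = -1.

Answer: x ∈ {-1}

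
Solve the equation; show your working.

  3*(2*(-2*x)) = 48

Step 1. [3*(2*(-2*x)) = 48] divide by the outer 3 ⇒ div: 2*(-2*x) = 16.
Step 2. [2*(-2*x) = 16] divide by the outer 2, so div: -2*x = 8.
Step 3. [-2*x = 8] -2 out front; divide by -2, so div: x = -4.

Answer: x ∈ {-4}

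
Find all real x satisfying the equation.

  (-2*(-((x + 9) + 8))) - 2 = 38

Step 1. [(-2*(-((x + 9) + 8))) - 2 = 38] peel the -2: add 2 from each side, so sub: -2*(-((x + 9) + 8)) = 40.
Step 2. [-2*(-((x + 9) + 8)) = 40] -2 out front; divide by -2, so div: -((x + 9) + 8) = -20.
Step 3. [-((x + 9) + 8) = -20] leading − — multiply by −1, so neg: (x + 9) + 8 = 20.
Step 4. [(x + 9) + 8 = 20] subtract 8: x sits inside (… + 8) ⇒ sub: x + 9 = 12.
Step 5. [x + 9 = 12] the outer +9 inverts by subtracting 9 ⇒ sub: x = 3.

Answer: x ∈ {3}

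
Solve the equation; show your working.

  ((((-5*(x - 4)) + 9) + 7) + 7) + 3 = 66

Step 1. [((((-5*(x - 4)) + 9) + 7) + 7) + 3 = 66] +3 is outermost — subtract 3 both sides, so sub: (((-5*(x - 4)) + 9) + 7) + 7 = 63.
Step 2. [(((-5*(x - 4)) + 9) + 7) + 7 = 63] peel the +7: subtract 7 from each side. So sub: ((-5*(x - 4)) + 9) + 7 = 56.
Step 3. [((-5*(x - 4)) + 9) + 7 = 56] 7 comes off first (subtract 7) ⇒ sub: (-5*(x - 4)) + 9 = 49.
Step 4. [(-5*(x - 4)) + 9 = 49] 9 comes off first (subtract 9) ⇒ sub: -5*(x - 4) = 40.
Step 5. [-5*(x - 4) = 40] LHS = -5·(…); ÷-5 both sides ⇒ div: x - 4 = -8.
Step 6. [x - 4 = -8] add 4: x sits inside (… - 4). So sub: x = -4.

Answer: x ∈ {-4}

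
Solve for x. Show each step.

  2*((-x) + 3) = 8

Step 1. [2*((-x) + 3) = 8] 2 out front; divide by 2. So div: (-x) + 3 = 4.
Step 2. [(-x) + 3 = 4] subtract 3: x sits inside (… + 3) ⇒ sub: -x = 1.
Step 3. [-x = 1] flip signs both sides, so neg: x = -1.

Answer: x ∈ {-1}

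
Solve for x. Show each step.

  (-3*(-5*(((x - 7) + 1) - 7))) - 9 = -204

Step 1. [(-3*(-5*(((x - 7) + 1) - 7))) - 9 = -204] common factor -3 (LHS and -204) — divide through, so factor: (-5*(((x - 7) + 1) - 7)) + 3 = 68.
Step 2. [(-5*(((x - 7) + 1) - 7)) + 3 = 68] 3 comes off first (subtract 3) ⇒ sub: -5*(((x - 7) + 1) - 7) = 65.
Step 3. [-5*(((x - 7) + 1) - 7) = 65] leading coefficient -5: divide by -5, so div: ((x - 7) + 1) - 7 = -13.
Step 4. [((x - 7) + 1) - 7 = -13] -7 is outermost — add 7 both sides ⇒ sub: (x - 7) + 1 = -6.
Step 5. [(x - 7) + 1 = -6] peel the +1: subtract 1 from each side ⇒ sub: x - 7 = -7.
Step 6. [x - 7 = -7] add 7: x sits inside (… - 7). So sub: x = 0.

Answer: x ∈ {0}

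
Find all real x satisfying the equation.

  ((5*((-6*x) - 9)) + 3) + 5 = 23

Step 1. [((5*((-6*x) - 9)) + 3) + 5 = 23] the outer +5 inverts by subtracting 5. So sub: (5*((-6*x) - 9)) + 3 = 18.
Step 2. [(5*((-6*x) - 9)) + 3 = 18] peel the +3: subtract 3 from each side ⇒ sub: 5*((-6*x) - 9) = 15.
Step 3. [5*((-6*x) - 9) = 15] 5·(inner) — divide through by 5. So div: (-6*x) - 9 = 3.
Step 4. [(-6*x) - 9 = 3] add 9: x sits inside (… - 9) ⇒ sub: -6*x = 12.
Step 5. [-6*x = 12] LHS = -6·(…); ÷-6 both sides. So div: x = -2.

Answer: x ∈ {-2}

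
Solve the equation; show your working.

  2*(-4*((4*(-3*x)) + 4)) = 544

Step 1. [2*(-4*((4*(-3*x)) + 4)) = 544] 2 out front; divide by 2, so div: -4*((4*(-3*x)) + 4) = 272.
Step 2. [-4*((4*(-3*x)) + 4) = 272] divide by the outer -4, so div: (4*(-3*x)) + 4 = -68.
Step 3. [(4*(-3*x)) + 4 = -68] 4 | LHS and 4 | -68: pull 4 out ⇒ factor: (-3*x) + 1 = -17.
Step 4. [(-3*x) + 1 = -17] 1 comes off first (subtract 1). So sub: -3*x = -18.
Step 5. [-3*x = -18] leading coefficient -3: divide by -3 ⇒ div: x = 6.

Answer: x ∈ {6}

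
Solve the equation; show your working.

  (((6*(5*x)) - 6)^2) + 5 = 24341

Step 1. [(((6*(5*x)) - 6)^2) + 5 = 24341] the outer +5 inverts by subtracting 5. So sub: ((6*(5*x)) - 6)^2 = 24336.
Step 2. [((6*(5*x)) - 6)^2 = 24336] √ both sides: 24336 ≥ 0 gives two branches. So sqrt: (6*(5*x)) - 6 = 156 or -156.
Step 3. [(6*(5*x)) - 6 = 156 or -156] 6 comes off first (add 6), so sub: 6*(5*x) = 162 or -150.
Step 4. [6*(5*x) = 162 or -150] divide by the outer 6, so div: 5*x = 27 or -25.
Step 5. [5*x = 27 or -25] leading coefficient 5: divide by 5. So div: x = 27/5 or -5.

Answer: x ∈ {-5, 27/5}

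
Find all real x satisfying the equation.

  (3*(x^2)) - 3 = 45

Step 1. [(3*(x^2)) - 3 = 45] 3 comes off first (add 3), so sub: 3*(x^2) = 48.
Step 2. [3*(x^2) = 48] divide by the outer 3 ⇒ div: x^2 = 16.
Step 3. [x^2 = 16] √ both sides: 16 ≥ 0 gives two branches ⇒ sqrt: x = 4 or -4.

Answer: x ∈ {-4, 4}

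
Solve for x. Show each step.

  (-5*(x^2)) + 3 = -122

Step 1. [(-5*(x^2)) + 3 = -122] 3 comes off first (subtract 3). So sub: -5*(x^2) = -125.
Step 2. [-5*(x^2) = -125] -5 out front; divide by -5, so div: x^2 = 25.
Step 3. [x^2 = 25] √ both sides: 25 ≥ 0 gives two branches. So sqrt: x = 5 or -5.

Answer: x ∈ {-5, 5}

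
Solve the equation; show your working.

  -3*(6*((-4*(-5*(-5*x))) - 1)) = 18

Step 1. [-3*(6*((-4*(-5*(-5*x))) - 1)) = 18] divide by the outer -3 ⇒ div: 6*((-4*(-5*(-5*x))) - 1) = -6.
Step 2. [6*((-4*(-5*(-5*x))) - 1) = -6] leading coefficient 6: divide by 6 ⇒ div: (-4*(-5*(-5*x))) - 1 = -1.
Step 3. [(-4*(-5*(-5*x))) - 1 = -1] add 1: x sits inside (… - 1), so sub: -4*(-5*(-5*x)) = 0.
Step 4. [-4*(-5*(-5*x)) = 0] -4·(inner) — divide through by -4 ⇒ div: -5*(-5*x) = 0.
Step 5. [-5*(-5*x) = 0] leading coefficient -5: divide by -5, so div: -5*x = 0.
Step 6. [-5*x = 0] leading coefficient -5: divide by -5. So div: x = 0.

Answer: x ∈ {0}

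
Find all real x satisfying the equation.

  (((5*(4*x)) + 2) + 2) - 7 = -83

Step 1. [(((5*(4*x)) + 2) + 2) - 7 = -83] 7 comes off first (add 7). So sub: ((5*(4*x)) + 2) + 2 = -76.
Step 2. [((5*(4*x)) + 2) + 2 = -76] subtract 2: x sits inside (… + 2) ⇒ sub: (5*(4*x)) + 2 = -78.
Step 3. [(5*(4*x)) + 2 = -78] the outer +2 inverts by subtracting 2 ⇒ sub: 5*(4*x) = -80.
Step 4. [5*(4*x) = -80] LHS = 5·(…); ÷5 both sides. So div: 4*x = -16.
Step 5. [4*x = -16] divide by the outer 4 ⇒ div: x = -4.

Answer: x ∈ {-4}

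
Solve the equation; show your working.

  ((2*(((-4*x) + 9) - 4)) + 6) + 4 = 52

Step 1. [((2*(((-4*x) + 9) - 4)) + 6) + 4 = 52] subtract 4: x sits inside (… + 4). So sub: (2*(((-4*x) + 9) - 4)) + 6 = 48.
Step 2. [(2*(((-4*x) + 9) - 4)) + 6 = 48] 2 | LHS and 2 | 48: pull 2 out ⇒ factor: (((-4*x) + 9) - 4) + 3 = 24.
Step 3. [(((-4*x) + 9) - 4) + 3 = 24] +3 is outermost — subtract 3 both sides, so sub: ((-4*x) + 9) - 4 = 21.
Step 4. [((-4*x) + 9) - 4 = 21] 4 comes off first (add 4). So sub: (-4*x) + 9 = 25.
Step 5. [(-4*x) + 9 = 25] +9 is outermost — subtract 9 both sides ⇒ sub: -4*x = 16.
Step 6. [-4*x = 16] leading coefficient -4: divide by -4 ⇒ div: x = -4.

Answer: x ∈ {-4}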